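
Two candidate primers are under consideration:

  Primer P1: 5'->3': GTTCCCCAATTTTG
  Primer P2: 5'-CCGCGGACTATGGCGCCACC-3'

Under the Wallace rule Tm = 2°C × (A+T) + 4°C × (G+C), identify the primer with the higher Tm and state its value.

Primer P2, 70°C

Primer P1: A+T=8, G+C=6 → Tm = 2(8)+4(6) = 40°C
Primer P2: A+T=5, G+C=15 → Tm = 2(5)+4(15) = 70°C
40°C vs 70°C → primer P2 is higher.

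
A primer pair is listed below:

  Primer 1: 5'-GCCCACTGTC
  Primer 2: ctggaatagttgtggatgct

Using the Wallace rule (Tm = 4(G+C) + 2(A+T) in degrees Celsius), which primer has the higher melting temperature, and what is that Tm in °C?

Primer 1: A+T=3, G+C=7 → Tm = 2(3)+4(7) = 34°C
Primer 2: A+T=11, G+C=9 → Tm = 2(11)+4(9) = 58°C
34°C vs 58°C → primer 2 is higher.

Primer 2, 58°C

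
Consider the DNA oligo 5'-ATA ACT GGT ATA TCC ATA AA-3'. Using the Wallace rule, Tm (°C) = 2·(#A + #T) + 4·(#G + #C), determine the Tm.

50°C

Base counts: A=9, T=6, C=3, G=2
A+T = 15, G+C = 5
Tm = 2×15 + 4×5 = 50°C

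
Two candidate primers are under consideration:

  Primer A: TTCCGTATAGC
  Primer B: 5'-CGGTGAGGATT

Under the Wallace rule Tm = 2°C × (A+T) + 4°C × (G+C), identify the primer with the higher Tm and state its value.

Primer B, 34°C

Primer A: A+T=6, G+C=5 → Tm = 2(6)+4(5) = 32°C
Primer B: A+T=5, G+C=6 → Tm = 2(5)+4(6) = 34°C
32°C vs 34°C → primer B is higher.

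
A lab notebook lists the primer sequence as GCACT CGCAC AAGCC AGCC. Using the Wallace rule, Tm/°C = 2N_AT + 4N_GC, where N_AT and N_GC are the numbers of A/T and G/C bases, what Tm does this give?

64°C

A=5, C=9, T=1, G=4
AT pairs contribute 6, GC pairs contribute 13.
Tm = 4·13 + 2·6 = 52 + 12 = 64°C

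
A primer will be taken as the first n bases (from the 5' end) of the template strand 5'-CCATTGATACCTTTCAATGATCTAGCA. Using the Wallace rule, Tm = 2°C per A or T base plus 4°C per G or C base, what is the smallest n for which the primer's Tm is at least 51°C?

First 18 bases: CCATTGATACCTTTCAAT → Tm = 48°C (< 51°C)
First 19 bases: CCATTGATACCTTTCAATG → Tm = 52°C (≥ 51°C)
Each additional base adds 2°C (A/T) or 4°C (G/C), so Tm is non-decreasing in n; n = 19 is the first length to reach 51°C.

n = 19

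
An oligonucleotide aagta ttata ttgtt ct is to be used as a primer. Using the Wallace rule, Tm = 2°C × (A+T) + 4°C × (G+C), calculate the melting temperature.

40°C

Counting bases: G=2, A=5, T=9, C=1
AT pairs contribute 14, GC pairs contribute 3.
Tm = 4·3 + 2·14 = 12 + 28 = 40°C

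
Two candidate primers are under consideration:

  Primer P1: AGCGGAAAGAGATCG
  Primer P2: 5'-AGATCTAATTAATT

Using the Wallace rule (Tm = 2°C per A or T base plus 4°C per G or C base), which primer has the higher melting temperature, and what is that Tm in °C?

Primer P1, 46°C

Primer P1: A+T=7, G+C=8 → Tm = 2(7)+4(8) = 46°C
Primer P2: A+T=12, G+C=2 → Tm = 2(12)+4(2) = 32°C
46°C vs 32°C → primer P1 is higher.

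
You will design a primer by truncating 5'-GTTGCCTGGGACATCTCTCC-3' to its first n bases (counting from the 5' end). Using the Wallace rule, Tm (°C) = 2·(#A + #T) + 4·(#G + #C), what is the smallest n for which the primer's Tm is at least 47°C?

n = 15

First 14 bases: GTTGCCTGGGACAT → Tm = 44°C (< 47°C)
First 15 bases: GTTGCCTGGGACATC → Tm = 48°C (≥ 47°C)
Since every base adds ≥2°C, Tm only increases with n, so the threshold is first crossed at n = 15.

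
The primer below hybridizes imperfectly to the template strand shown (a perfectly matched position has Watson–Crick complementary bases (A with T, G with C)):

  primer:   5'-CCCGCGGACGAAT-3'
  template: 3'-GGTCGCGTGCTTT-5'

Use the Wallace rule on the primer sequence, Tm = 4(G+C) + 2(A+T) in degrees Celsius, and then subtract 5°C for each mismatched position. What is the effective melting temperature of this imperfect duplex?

29°C

Primer base counts: A=3, T=1, G=4, C=5 → A+T=4, G+C=9
Perfect-match Tm = 2(4) + 4(9) = 8 + 36 = 44°C
Mismatches (positions where the bases are not complementary): 3 (at positions 3, 7, 13)
Effective Tm = 44 − 3×5 = 44 − 15 = 29°C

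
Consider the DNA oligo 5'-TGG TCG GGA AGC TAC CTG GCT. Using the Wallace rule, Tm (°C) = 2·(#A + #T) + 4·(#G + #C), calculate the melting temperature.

68°C

Scanning the sequence gives G=8, A=3, T=5, C=5.
AT pairs contribute 8, GC pairs contribute 13.
Tm = 2×8 + 4×13 = 68°C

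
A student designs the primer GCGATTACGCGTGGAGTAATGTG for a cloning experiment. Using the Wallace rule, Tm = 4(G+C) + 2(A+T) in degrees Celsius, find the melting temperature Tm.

G=9, C=3, T=6, A=5
AT pairs contribute 11, GC pairs contribute 12.
Tm = 4·12 + 2·11 = 48 + 22 = 70°C

70°C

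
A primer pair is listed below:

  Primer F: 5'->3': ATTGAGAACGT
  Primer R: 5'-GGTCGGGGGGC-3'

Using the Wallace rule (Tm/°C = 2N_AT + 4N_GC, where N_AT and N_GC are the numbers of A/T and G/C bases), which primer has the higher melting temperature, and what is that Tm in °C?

Primer R, 42°C

Primer F: A+T=7, G+C=4 → Tm = 2(7)+4(4) = 30°C
Primer R: A+T=1, G+C=10 → Tm = 2(1)+4(10) = 42°C
30°C vs 42°C → primer R is higher.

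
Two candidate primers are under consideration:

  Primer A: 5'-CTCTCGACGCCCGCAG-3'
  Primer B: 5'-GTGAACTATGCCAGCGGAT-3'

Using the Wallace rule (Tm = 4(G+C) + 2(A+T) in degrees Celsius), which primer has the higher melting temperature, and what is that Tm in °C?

Primer A: A+T=4, G+C=12 → Tm = 2(4)+4(12) = 56°C
Primer B: A+T=9, G+C=10 → Tm = 2(9)+4(10) = 58°C
56°C vs 58°C → primer B is higher.

Primer B, 58°C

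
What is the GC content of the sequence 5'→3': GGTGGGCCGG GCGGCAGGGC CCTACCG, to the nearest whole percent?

Base counts: C=9, T=2, A=2, G=14
G+C = 14 + 9 = 23 out of 27 bases
%GC = 23/27 × 100 = 85.19% ≈ 85%

85%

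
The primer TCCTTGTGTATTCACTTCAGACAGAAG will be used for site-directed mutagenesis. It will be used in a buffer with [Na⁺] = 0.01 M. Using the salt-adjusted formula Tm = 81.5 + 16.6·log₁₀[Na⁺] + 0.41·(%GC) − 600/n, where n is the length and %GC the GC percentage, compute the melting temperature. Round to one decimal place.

42.8°C

Length n = 27. Scanning the sequence gives T=9, A=7, G=5, C=6.
G+C = 11, so %GC = 11/27 × 100 = 40.741%
Salt term: 16.6 × (-2) = -33.2
GC term: 0.41 × 40.741 = 16.704; length term: −600/27 = −22.222
Tm = 81.5 + (-33.2) + 16.704 − 22.222 = 42.782 → 42.8°C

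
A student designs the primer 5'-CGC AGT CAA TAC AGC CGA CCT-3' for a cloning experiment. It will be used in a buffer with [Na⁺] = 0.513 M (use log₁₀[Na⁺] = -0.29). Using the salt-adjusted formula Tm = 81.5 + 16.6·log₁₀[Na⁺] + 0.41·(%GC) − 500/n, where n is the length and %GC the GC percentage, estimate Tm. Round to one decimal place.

Length n = 21. Base counts: G=4, T=3, C=8, A=6
G+C = 12, so %GC = 12/21 × 100 = 57.143%
Salt term: 16.6 × (-0.29) = -4.814
GC term: 0.41 × 57.143 = 23.429; length term: −500/21 = −23.81
Tm = 81.5 + (-4.814) + 23.429 − 23.81 = 76.305 → 76.3°C

76.3°C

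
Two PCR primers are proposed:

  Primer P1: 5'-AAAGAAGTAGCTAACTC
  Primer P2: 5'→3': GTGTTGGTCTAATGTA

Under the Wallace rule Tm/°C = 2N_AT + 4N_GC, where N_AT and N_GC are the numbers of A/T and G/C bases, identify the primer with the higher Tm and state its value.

Primer P1: A+T=11, G+C=6 → Tm = 2(11)+4(6) = 46°C
Primer P2: A+T=10, G+C=6 → Tm = 2(10)+4(6) = 44°C
46°C vs 44°C → primer P1 is higher.

Primer P1, 46°C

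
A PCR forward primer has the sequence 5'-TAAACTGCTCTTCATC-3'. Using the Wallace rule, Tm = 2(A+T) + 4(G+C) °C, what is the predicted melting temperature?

44°C

C=5, A=4, T=6, G=1
A+T = 10, G+C = 6
Tm = 2(10) + 4(6) = 20 + 24 = 44°C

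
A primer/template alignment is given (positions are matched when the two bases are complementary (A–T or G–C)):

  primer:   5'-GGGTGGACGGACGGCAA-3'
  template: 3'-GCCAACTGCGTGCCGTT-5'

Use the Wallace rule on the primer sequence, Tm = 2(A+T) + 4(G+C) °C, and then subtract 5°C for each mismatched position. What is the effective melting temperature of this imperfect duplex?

Primer base counts: A=4, T=1, G=9, C=3 → A+T=5, G+C=12
Perfect-match Tm = 2(5) + 4(12) = 10 + 48 = 58°C
Mismatches (positions where the bases are not complementary): 3 (at positions 1, 5, 10)
Effective Tm = 58 − 3×5 = 58 − 15 = 43°C

43°C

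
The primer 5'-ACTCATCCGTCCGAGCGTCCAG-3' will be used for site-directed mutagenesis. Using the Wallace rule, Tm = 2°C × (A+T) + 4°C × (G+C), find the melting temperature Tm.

Counting bases: A=4, G=5, C=9, T=4
A+T = 8, G+C = 14
Tm = 4·14 + 2·8 = 56 + 16 = 72°C

72°C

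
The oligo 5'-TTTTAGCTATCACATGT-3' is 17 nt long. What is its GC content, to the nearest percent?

A=4, T=8, C=3, G=2
G+C = 2 + 3 = 5 out of 17 bases
%GC = 5/17 × 100 = 29.41% ≈ 29%

29%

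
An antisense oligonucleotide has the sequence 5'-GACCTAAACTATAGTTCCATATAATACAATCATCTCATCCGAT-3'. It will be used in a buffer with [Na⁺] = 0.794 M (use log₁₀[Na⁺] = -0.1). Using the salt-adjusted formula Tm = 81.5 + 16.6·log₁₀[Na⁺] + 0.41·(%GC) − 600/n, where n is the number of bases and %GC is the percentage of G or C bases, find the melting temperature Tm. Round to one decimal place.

79.2°C

Length n = 43. C=11, T=13, G=3, A=16
G+C = 14, so %GC = 14/43 × 100 = 32.558%
Salt term: 16.6 × (-0.1) = -1.66
GC term: 0.41 × 32.558 = 13.349; length term: −600/43 = −13.953
Tm = 81.5 + (-1.66) + 13.349 − 13.953 = 79.236 → 79.2°C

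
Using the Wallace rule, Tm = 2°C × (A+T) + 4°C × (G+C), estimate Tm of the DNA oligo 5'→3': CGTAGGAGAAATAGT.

42°C

Base counts: A=6, C=1, T=3, G=5
AT pairs contribute 9, GC pairs contribute 6.
Tm = 2(9) + 4(6) = 18 + 24 = 42°C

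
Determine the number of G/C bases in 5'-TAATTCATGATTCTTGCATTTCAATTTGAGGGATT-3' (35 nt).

10

Base counts: G=6, T=16, C=4, A=9
G+C = 6 + 4 = 10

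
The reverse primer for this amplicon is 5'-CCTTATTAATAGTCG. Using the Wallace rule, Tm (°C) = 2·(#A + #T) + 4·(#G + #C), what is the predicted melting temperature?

G=2, T=6, C=3, A=4
A+T = 10, G+C = 5
Tm = 2×10 + 4×5 = 40°C

40°C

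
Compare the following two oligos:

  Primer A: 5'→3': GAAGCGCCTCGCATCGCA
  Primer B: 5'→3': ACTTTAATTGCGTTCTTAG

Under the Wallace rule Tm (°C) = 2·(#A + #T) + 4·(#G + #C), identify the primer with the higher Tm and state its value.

Primer A, 60°C

Primer A: A+T=6, G+C=12 → Tm = 2(6)+4(12) = 60°C
Primer B: A+T=13, G+C=6 → Tm = 2(13)+4(6) = 50°C
60°C vs 50°C → primer A is higher.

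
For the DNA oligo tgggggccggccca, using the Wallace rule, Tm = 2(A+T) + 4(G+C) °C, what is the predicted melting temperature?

52°C

Counting bases: A=1, G=7, C=5, T=1
So N_AT = 2 and N_GC = 12.
Tm = 2(2) + 4(12) = 4 + 48 = 52°C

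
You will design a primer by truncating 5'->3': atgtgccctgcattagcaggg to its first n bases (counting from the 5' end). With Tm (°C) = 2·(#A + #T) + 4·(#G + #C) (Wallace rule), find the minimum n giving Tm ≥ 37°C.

n = 12

First 11 bases: ATGTGCCCTGC → Tm = 36°C (< 37°C)
First 12 bases: ATGTGCCCTGCA → Tm = 38°C (≥ 37°C)
Since every base adds ≥2°C, Tm only increases with n, so the threshold is first crossed at n = 12.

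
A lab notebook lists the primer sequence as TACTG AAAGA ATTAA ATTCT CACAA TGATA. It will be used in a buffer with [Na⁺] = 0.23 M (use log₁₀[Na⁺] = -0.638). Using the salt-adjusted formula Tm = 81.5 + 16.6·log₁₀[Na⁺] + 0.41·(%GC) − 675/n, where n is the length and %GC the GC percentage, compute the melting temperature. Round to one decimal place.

58.0°C

Length n = 30. Scanning the sequence gives C=4, A=14, T=9, G=3.
G+C = 7, so %GC = 7/30 × 100 = 23.333%
Salt term: 16.6 × (-0.638) = -10.591
GC term: 0.41 × 23.333 = 9.567; length term: −675/30 = −22.5
Tm = 81.5 + (-10.591) + 9.567 − 22.5 = 57.976 → 58.0°C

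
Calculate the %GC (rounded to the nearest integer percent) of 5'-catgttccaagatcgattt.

Counting bases: G=3, A=5, T=7, C=4
G+C = 3 + 4 = 7 out of 19 bases
%GC = 7/19 × 100 = 36.84% ≈ 37%

37%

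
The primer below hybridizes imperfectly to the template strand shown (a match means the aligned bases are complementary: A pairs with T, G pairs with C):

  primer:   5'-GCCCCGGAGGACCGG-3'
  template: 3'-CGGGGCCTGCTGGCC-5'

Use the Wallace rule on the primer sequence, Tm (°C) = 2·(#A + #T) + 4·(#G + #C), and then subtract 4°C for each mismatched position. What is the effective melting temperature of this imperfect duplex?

Primer base counts: A=2, T=0, G=7, C=6 → A+T=2, G+C=13
Perfect-match Tm = 2(2) + 4(13) = 4 + 52 = 56°C
Mismatches (positions where the bases are not complementary): 1 (at position 9)
Effective Tm = 56 − 1×4 = 56 − 4 = 52°C

52°C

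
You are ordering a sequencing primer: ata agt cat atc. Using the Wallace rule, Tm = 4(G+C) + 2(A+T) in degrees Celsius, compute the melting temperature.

Counting bases: C=2, A=5, G=1, T=4
So N_AT = 9 and N_GC = 3.
Tm = 2×9 + 4×3 = 30°C

30°C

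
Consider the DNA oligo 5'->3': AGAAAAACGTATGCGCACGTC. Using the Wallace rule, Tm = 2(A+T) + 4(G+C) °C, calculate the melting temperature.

Base counts: T=3, C=5, G=5, A=8
A+T = 11, G+C = 10
Tm = 4·10 + 2·11 = 40 + 22 = 62°C

62°C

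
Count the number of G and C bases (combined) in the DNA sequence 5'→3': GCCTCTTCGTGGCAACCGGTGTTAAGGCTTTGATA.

18

A=6, T=11, G=10, C=8
G+C = 10 + 8 = 18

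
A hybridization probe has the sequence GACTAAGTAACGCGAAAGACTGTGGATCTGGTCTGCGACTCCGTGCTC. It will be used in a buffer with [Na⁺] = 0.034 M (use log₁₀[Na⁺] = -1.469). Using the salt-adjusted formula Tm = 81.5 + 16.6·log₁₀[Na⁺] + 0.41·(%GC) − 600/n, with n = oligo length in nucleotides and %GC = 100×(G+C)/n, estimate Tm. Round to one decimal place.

Length n = 48. Base counts: G=14, A=11, T=11, C=12
G+C = 26, so %GC = 26/48 × 100 = 54.167%
Salt term: 16.6 × (-1.469) = -24.385
GC term: 0.41 × 54.167 = 22.208; length term: −600/48 = −12.5
Tm = 81.5 + (-24.385) + 22.208 − 12.5 = 66.823 → 66.8°C

66.8°C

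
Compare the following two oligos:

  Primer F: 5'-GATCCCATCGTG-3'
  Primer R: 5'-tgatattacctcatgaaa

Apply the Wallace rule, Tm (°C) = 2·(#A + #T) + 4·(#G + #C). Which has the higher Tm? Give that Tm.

Primer R, 46°C

Primer F: A+T=5, G+C=7 → Tm = 2(5)+4(7) = 38°C
Primer R: A+T=13, G+C=5 → Tm = 2(13)+4(5) = 46°C
38°C vs 46°C → primer R is higher.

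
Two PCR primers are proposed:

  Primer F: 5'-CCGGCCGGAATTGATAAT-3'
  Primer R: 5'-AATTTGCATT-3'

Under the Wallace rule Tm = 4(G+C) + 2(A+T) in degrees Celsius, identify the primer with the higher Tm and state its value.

Primer F, 54°C

Primer F: A+T=9, G+C=9 → Tm = 2(9)+4(9) = 54°C
Primer R: A+T=8, G+C=2 → Tm = 2(8)+4(2) = 24°C
54°C vs 24°C → primer F is higher.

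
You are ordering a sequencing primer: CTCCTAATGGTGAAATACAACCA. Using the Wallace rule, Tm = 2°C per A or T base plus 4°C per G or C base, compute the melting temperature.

64°C

Counting bases: C=6, T=5, A=9, G=3
So N_AT = 14 and N_GC = 9.
Tm = 2(14) + 4(9) = 28 + 36 = 64°C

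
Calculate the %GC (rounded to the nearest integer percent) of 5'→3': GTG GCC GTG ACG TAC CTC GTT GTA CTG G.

61%

C=7, A=3, G=10, T=8
G+C = 10 + 7 = 17 out of 28 bases
%GC = 17/28 × 100 = 60.71% ≈ 61%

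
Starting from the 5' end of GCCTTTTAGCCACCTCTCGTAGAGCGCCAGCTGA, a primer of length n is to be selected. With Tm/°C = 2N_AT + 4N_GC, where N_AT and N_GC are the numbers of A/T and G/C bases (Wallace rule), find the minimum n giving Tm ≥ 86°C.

n = 27

First 26 bases: GCCTTTTAGCCACCTCTCGTAGAGCG → Tm = 82°C (< 86°C)
First 27 bases: GCCTTTTAGCCACCTCTCGTAGAGCGC → Tm = 86°C (≥ 86°C)
Each additional base adds 2°C (A/T) or 4°C (G/C), so Tm is non-decreasing in n; n = 27 is the first length to reach 86°C.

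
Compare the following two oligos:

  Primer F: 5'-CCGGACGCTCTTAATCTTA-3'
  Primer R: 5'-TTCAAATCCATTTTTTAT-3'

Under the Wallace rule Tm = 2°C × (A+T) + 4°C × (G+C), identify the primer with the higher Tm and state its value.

Primer F: A+T=10, G+C=9 → Tm = 2(10)+4(9) = 56°C
Primer R: A+T=15, G+C=3 → Tm = 2(15)+4(3) = 42°C
56°C vs 42°C → primer F is higher.

Primer F, 56°C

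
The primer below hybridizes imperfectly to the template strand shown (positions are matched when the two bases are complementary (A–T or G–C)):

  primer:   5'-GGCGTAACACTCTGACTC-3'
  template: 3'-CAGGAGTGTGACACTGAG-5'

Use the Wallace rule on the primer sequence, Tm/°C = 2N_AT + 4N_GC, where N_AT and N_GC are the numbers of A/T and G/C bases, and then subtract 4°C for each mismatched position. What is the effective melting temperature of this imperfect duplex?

Primer base counts: A=4, T=4, G=4, C=6 → A+T=8, G+C=10
Perfect-match Tm = 2(8) + 4(10) = 16 + 40 = 56°C
Mismatches (positions where the bases are not complementary): 4 (at positions 2, 4, 6, 12)
Effective Tm = 56 − 4×4 = 56 − 16 = 40°C

40°C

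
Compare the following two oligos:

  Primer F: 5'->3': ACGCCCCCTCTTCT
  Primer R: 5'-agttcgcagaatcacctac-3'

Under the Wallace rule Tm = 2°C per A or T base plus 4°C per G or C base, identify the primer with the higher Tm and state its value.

Primer F: A+T=5, G+C=9 → Tm = 2(5)+4(9) = 46°C
Primer R: A+T=10, G+C=9 → Tm = 2(10)+4(9) = 56°C
46°C vs 56°C → primer R is higher.

Primer R, 56°C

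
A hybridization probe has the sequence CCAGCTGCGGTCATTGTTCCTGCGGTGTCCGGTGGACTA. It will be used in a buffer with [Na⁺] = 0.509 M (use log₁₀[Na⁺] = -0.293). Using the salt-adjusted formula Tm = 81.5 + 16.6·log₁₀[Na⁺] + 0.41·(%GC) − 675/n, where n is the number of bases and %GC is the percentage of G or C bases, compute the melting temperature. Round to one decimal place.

Length n = 39. C=11, A=4, G=13, T=11
G+C = 24, so %GC = 24/39 × 100 = 61.538%
Salt term: 16.6 × (-0.293) = -4.864
GC term: 0.41 × 61.538 = 25.231; length term: −675/39 = −17.308
Tm = 81.5 + (-4.864) + 25.231 − 17.308 = 84.559 → 84.6°C

84.6°C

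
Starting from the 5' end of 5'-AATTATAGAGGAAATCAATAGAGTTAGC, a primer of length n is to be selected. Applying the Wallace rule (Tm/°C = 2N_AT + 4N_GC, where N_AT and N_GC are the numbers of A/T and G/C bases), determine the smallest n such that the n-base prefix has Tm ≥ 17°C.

First 7 bases: AATTATA → Tm = 14°C (< 17°C)
First 8 bases: AATTATAG → Tm = 18°C (≥ 17°C)
Each additional base adds 2°C (A/T) or 4°C (G/C), so Tm is non-decreasing in n; n = 8 is the first length to reach 17°C.

n = 8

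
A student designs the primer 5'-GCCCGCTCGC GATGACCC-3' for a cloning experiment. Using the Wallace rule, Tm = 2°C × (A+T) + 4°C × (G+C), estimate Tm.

Base counts: A=2, C=9, G=5, T=2
So N_AT = 4 and N_GC = 14.
Tm = 4·14 + 2·4 = 56 + 8 = 64°C

64°C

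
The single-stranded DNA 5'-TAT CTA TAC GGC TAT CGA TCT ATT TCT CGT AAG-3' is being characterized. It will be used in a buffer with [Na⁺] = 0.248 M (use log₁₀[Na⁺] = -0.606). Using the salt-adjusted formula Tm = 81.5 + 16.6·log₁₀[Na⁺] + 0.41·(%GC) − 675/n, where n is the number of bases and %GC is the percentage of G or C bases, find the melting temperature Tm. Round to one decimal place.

Length n = 33. Base counts: A=8, G=5, T=13, C=7
G+C = 12, so %GC = 12/33 × 100 = 36.364%
Salt term: 16.6 × (-0.606) = -10.06
GC term: 0.41 × 36.364 = 14.909; length term: −675/33 = −20.455
Tm = 81.5 + (-10.06) + 14.909 − 20.455 = 65.894 → 65.9°C

65.9°C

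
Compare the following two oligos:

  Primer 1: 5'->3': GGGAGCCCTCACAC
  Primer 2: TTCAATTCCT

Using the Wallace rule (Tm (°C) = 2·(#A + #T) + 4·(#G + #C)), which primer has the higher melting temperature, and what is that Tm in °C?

Primer 1, 48°C

Primer 1: A+T=4, G+C=10 → Tm = 2(4)+4(10) = 48°C
Primer 2: A+T=7, G+C=3 → Tm = 2(7)+4(3) = 26°C
48°C vs 26°C → primer 1 is higher.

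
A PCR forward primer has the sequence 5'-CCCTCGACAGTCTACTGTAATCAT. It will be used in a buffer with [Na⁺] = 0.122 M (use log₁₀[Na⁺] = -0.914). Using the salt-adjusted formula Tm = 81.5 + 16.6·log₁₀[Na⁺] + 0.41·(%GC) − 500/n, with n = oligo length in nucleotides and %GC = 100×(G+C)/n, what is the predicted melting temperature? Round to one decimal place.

64.3°C

Length n = 24. Base counts: G=3, A=6, C=8, T=7
G+C = 11, so %GC = 11/24 × 100 = 45.833%
Salt term: 16.6 × (-0.914) = -15.172
GC term: 0.41 × 45.833 = 18.792; length term: −500/24 = −20.833
Tm = 81.5 + (-15.172) + 18.792 − 20.833 = 64.287 → 64.3°C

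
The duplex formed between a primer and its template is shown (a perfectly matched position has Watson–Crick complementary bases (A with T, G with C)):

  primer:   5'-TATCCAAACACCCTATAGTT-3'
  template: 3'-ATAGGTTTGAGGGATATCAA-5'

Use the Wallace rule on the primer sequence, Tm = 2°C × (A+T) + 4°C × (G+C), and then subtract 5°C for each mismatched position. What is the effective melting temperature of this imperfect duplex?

Primer base counts: A=7, T=6, G=1, C=6 → A+T=13, G+C=7
Perfect-match Tm = 2(13) + 4(7) = 26 + 28 = 54°C
Mismatches (positions where the bases are not complementary): 1 (at position 10)
Effective Tm = 54 − 1×5 = 54 − 5 = 49°C

49°C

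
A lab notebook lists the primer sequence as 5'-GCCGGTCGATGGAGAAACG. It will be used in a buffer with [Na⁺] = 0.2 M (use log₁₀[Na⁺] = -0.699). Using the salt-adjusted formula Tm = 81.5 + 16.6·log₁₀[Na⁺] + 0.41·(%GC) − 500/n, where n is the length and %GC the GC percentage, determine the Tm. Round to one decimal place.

Length n = 19. Base counts: T=2, C=4, A=5, G=8
G+C = 12, so %GC = 12/19 × 100 = 63.158%
Salt term: 16.6 × (-0.699) = -11.603
GC term: 0.41 × 63.158 = 25.895; length term: −500/19 = −26.316
Tm = 81.5 + (-11.603) + 25.895 − 26.316 = 69.476 → 69.5°C

69.5°C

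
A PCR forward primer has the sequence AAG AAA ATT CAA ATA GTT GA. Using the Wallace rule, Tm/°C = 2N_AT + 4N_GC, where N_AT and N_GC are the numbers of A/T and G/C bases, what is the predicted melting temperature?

Counting bases: C=1, A=11, G=3, T=5
So N_AT = 16 and N_GC = 4.
Tm = 2(16) + 4(4) = 32 + 16 = 48°C

48°C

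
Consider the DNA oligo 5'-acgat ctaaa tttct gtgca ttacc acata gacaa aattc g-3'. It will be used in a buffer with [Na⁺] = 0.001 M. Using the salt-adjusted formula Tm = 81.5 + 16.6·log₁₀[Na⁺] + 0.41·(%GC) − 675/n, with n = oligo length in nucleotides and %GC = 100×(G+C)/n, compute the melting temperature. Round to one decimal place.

Length n = 41. Base counts: C=9, A=15, T=12, G=5
G+C = 14, so %GC = 14/41 × 100 = 34.146%
Salt term: 16.6 × (-3) = -49.8
GC term: 0.41 × 34.146 = 14; length term: −675/41 = −16.463
Tm = 81.5 + (-49.8) + 14 − 16.463 = 29.237 → 29.2°C

29.2°C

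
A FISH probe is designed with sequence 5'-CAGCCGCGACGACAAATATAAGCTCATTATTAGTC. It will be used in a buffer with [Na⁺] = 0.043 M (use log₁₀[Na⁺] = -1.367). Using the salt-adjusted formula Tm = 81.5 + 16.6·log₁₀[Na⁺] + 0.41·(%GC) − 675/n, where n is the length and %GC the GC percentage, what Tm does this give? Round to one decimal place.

57.1°C

Length n = 35. G=6, A=12, C=9, T=8
G+C = 15, so %GC = 15/35 × 100 = 42.857%
Salt term: 16.6 × (-1.367) = -22.692
GC term: 0.41 × 42.857 = 17.571; length term: −675/35 = −19.286
Tm = 81.5 + (-22.692) + 17.571 − 19.286 = 57.093 → 57.1°C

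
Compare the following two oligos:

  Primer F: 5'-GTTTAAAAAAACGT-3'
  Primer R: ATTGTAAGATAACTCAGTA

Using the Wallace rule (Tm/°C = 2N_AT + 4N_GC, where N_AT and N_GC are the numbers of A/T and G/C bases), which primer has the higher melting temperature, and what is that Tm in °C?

Primer R, 48°C

Primer F: A+T=11, G+C=3 → Tm = 2(11)+4(3) = 34°C
Primer R: A+T=14, G+C=5 → Tm = 2(14)+4(5) = 48°C
34°C vs 48°C → primer R is higher.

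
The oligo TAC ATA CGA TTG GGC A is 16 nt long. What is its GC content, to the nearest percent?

Base counts: T=4, C=3, A=5, G=4
G+C = 4 + 3 = 7 out of 16 bases
%GC = 7/16 × 100 = 43.75% ≈ 44%

44%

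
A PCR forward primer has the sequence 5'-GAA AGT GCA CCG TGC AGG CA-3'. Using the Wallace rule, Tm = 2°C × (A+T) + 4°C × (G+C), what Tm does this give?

Base counts: C=5, A=6, G=7, T=2
A+T = 8, G+C = 12
Tm = 2×8 + 4×12 = 64°C

64°C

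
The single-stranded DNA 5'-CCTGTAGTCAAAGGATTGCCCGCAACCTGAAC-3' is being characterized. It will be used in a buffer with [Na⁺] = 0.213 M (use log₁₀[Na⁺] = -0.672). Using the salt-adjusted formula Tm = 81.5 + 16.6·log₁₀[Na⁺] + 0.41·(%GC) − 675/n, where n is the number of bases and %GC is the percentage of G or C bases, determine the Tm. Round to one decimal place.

71.0°C

Length n = 32. Scanning the sequence gives A=9, C=10, T=6, G=7.
G+C = 17, so %GC = 17/32 × 100 = 53.125%
Salt term: 16.6 × (-0.672) = -11.155
GC term: 0.41 × 53.125 = 21.781; length term: −675/32 = −21.094
Tm = 81.5 + (-11.155) + 21.781 − 21.094 = 71.032 → 71.0°C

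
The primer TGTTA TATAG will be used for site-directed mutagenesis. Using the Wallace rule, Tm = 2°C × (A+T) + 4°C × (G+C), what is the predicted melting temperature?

Base counts: A=3, G=2, C=0, T=5
AT pairs contribute 8, GC pairs contribute 2.
Tm = 2(8) + 4(2) = 16 + 8 = 24°C

24°C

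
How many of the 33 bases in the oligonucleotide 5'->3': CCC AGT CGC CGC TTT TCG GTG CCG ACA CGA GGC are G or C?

23

Counting bases: C=13, G=10, A=4, T=6
Total G or C: 10 + 13 = 23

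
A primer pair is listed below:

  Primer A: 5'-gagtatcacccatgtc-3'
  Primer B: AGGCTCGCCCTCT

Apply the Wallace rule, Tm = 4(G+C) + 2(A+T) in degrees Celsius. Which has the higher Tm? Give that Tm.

Primer A: A+T=8, G+C=8 → Tm = 2(8)+4(8) = 48°C
Primer B: A+T=4, G+C=9 → Tm = 2(4)+4(9) = 44°C
48°C vs 44°C → primer A is higher.

Primer A, 48°C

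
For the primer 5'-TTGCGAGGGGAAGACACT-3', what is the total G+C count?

Counting bases: T=3, G=7, C=3, A=5
Total G or C: 7 + 3 = 10

10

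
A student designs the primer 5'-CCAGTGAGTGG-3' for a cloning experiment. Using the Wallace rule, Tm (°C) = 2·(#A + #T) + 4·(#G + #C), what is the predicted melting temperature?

36°C

Counting bases: T=2, A=2, C=2, G=5
A+T = 4, G+C = 7
Tm = 4·7 + 2·4 = 28 + 8 = 36°C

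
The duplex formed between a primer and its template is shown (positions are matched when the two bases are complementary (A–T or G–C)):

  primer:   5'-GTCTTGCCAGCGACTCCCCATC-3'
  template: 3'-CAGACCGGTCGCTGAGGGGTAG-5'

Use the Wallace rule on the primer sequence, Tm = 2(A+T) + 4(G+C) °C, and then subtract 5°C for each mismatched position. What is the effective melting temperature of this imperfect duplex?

Primer base counts: A=3, T=5, G=4, C=10 → A+T=8, G+C=14
Perfect-match Tm = 2(8) + 4(14) = 16 + 56 = 72°C
Mismatches (positions where the bases are not complementary): 1 (at position 5)
Effective Tm = 72 − 1×5 = 72 − 5 = 67°C

67°C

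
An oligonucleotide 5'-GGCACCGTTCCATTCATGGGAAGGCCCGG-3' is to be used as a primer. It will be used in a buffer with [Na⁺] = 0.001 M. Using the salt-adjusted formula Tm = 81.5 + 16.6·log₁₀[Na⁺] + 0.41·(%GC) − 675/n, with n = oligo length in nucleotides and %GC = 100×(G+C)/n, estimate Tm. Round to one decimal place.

Length n = 29. Counting bases: G=10, C=9, A=5, T=5
G+C = 19, so %GC = 19/29 × 100 = 65.517%
Salt term: 16.6 × (-3) = -49.8
GC term: 0.41 × 65.517 = 26.862; length term: −675/29 = −23.276
Tm = 81.5 + (-49.8) + 26.862 − 23.276 = 35.286 → 35.3°C

35.3°C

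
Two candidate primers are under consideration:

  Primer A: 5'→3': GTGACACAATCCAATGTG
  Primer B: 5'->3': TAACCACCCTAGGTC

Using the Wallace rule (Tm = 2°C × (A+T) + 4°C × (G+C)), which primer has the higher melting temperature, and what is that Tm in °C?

Primer A: A+T=10, G+C=8 → Tm = 2(10)+4(8) = 52°C
Primer B: A+T=7, G+C=8 → Tm = 2(7)+4(8) = 46°C
52°C vs 46°C → primer A is higher.

Primer A, 52°C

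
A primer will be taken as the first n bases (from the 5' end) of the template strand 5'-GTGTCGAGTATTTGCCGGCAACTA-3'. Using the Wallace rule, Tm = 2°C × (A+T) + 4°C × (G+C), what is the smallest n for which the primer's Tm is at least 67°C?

n = 22

First 21 bases: GTGTCGAGTATTTGCCGGCAA → Tm = 64°C (< 67°C)
First 22 bases: GTGTCGAGTATTTGCCGGCAAC → Tm = 68°C (≥ 67°C)
Each additional base adds 2°C (A/T) or 4°C (G/C), so Tm is non-decreasing in n; n = 22 is the first length to reach 67°C.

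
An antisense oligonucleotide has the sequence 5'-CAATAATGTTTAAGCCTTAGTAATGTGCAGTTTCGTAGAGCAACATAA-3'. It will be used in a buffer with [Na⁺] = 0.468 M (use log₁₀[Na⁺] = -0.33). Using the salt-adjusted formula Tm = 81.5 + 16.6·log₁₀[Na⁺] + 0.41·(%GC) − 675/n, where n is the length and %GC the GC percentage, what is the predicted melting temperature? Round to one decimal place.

Length n = 48. Base counts: A=17, G=9, C=7, T=15
G+C = 16, so %GC = 16/48 × 100 = 33.333%
Salt term: 16.6 × (-0.33) = -5.478
GC term: 0.41 × 33.333 = 13.667; length term: −675/48 = −14.062
Tm = 81.5 + (-5.478) + 13.667 − 14.062 = 75.627 → 75.6°C

75.6°C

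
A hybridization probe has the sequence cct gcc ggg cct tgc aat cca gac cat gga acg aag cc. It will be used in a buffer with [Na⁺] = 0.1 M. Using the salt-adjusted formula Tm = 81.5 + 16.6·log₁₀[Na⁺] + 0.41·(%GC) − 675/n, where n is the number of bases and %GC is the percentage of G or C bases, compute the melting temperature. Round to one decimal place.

Length n = 38. Scanning the sequence gives A=9, G=10, C=14, T=5.
G+C = 24, so %GC = 24/38 × 100 = 63.158%
Salt term: 16.6 × (-1) = -16.6
GC term: 0.41 × 63.158 = 25.895; length term: −675/38 = −17.763
Tm = 81.5 + (-16.6) + 25.895 − 17.763 = 73.032 → 73.0°C

73.0°C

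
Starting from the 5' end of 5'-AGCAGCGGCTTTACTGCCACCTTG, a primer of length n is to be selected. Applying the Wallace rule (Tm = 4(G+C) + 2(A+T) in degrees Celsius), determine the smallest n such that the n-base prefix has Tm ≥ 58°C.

First 17 bases: AGCAGCGGCTTTACTGC → Tm = 54°C (< 58°C)
First 18 bases: AGCAGCGGCTTTACTGCC → Tm = 58°C (≥ 58°C)
Each additional base adds 2°C (A/T) or 4°C (G/C), so Tm is non-decreasing in n; n = 18 is the first length to reach 58°C.

n = 18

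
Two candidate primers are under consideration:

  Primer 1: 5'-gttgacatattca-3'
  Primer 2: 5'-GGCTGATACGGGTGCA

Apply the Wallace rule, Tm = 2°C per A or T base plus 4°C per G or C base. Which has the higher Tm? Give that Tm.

Primer 1: A+T=9, G+C=4 → Tm = 2(9)+4(4) = 34°C
Primer 2: A+T=6, G+C=10 → Tm = 2(6)+4(10) = 52°C
34°C vs 52°C → primer 2 is higher.

Primer 2, 52°C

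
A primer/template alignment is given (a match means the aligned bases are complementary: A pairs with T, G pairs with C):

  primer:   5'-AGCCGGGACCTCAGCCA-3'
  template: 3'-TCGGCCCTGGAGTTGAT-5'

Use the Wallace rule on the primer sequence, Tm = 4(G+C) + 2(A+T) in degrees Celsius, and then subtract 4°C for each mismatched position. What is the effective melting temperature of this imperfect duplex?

50°C

Primer base counts: A=4, T=1, G=5, C=7 → A+T=5, G+C=12
Perfect-match Tm = 2(5) + 4(12) = 10 + 48 = 58°C
Mismatches (positions where the bases are not complementary): 2 (at positions 14, 16)
Effective Tm = 58 − 2×4 = 58 − 8 = 50°C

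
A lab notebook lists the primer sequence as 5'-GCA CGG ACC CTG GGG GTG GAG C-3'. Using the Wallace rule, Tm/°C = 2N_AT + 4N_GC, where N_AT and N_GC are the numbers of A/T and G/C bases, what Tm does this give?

78°C

Counting bases: T=2, C=6, A=3, G=11
So N_AT = 5 and N_GC = 17.
Tm = 4·17 + 2·5 = 68 + 10 = 78°C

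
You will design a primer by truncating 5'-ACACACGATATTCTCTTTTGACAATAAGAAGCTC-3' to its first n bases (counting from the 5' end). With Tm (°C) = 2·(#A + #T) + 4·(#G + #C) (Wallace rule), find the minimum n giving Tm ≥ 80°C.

n = 31

First 30 bases: ACACACGATATTCTCTTTTGACAATAAGAA → Tm = 78°C (< 80°C)
First 31 bases: ACACACGATATTCTCTTTTGACAATAAGAAG → Tm = 82°C (≥ 80°C)
Since every base adds ≥2°C, Tm only increases with n, so the threshold is first crossed at n = 31.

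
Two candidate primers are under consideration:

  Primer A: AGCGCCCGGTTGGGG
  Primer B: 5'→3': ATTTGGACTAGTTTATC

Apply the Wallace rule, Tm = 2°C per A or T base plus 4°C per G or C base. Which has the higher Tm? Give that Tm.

Primer A: A+T=3, G+C=12 → Tm = 2(3)+4(12) = 54°C
Primer B: A+T=12, G+C=5 → Tm = 2(12)+4(5) = 44°C
54°C vs 44°C → primer A is higher.

Primer A, 54°C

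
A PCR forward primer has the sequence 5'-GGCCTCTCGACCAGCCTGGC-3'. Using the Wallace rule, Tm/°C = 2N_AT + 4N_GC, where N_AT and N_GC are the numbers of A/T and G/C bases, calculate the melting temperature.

70°C

Base counts: T=3, C=9, A=2, G=6
So N_AT = 5 and N_GC = 15.
Tm = 4·15 + 2·5 = 60 + 10 = 70°C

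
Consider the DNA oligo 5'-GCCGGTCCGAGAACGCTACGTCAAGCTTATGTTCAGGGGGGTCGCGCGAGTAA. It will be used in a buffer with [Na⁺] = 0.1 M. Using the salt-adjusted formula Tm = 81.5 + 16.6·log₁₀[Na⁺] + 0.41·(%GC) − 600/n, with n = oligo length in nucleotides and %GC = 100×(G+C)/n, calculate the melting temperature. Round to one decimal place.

Length n = 53. Counting bases: T=10, A=11, G=19, C=13
G+C = 32, so %GC = 32/53 × 100 = 60.377%
Salt term: 16.6 × (-1) = -16.6
GC term: 0.41 × 60.377 = 24.755; length term: −600/53 = −11.321
Tm = 81.5 + (-16.6) + 24.755 − 11.321 = 78.334 → 78.3°C

78.3°C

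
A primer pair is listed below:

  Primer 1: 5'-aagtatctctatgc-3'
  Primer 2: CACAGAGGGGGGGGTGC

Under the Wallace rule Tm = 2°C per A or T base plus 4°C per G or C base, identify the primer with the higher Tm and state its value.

Primer 1: A+T=9, G+C=5 → Tm = 2(9)+4(5) = 38°C
Primer 2: A+T=4, G+C=13 → Tm = 2(4)+4(13) = 60°C
38°C vs 60°C → primer 2 is higher.

Primer 2, 60°C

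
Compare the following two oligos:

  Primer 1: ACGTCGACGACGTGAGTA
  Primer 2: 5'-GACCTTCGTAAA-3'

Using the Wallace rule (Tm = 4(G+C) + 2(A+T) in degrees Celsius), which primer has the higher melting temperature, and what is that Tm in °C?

Primer 1, 56°C

Primer 1: A+T=8, G+C=10 → Tm = 2(8)+4(10) = 56°C
Primer 2: A+T=7, G+C=5 → Tm = 2(7)+4(5) = 34°C
56°C vs 34°C → primer 1 is higher.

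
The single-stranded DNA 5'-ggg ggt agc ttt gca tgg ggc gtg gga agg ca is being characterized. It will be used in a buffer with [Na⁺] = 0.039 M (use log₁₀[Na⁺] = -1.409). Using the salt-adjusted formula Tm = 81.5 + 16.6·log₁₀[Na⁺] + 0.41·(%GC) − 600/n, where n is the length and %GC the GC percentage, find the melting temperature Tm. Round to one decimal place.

Length n = 32. T=6, G=17, C=4, A=5
G+C = 21, so %GC = 21/32 × 100 = 65.625%
Salt term: 16.6 × (-1.409) = -23.389
GC term: 0.41 × 65.625 = 26.906; length term: −600/32 = −18.75
Tm = 81.5 + (-23.389) + 26.906 − 18.75 = 66.267 → 66.3°C

66.3°C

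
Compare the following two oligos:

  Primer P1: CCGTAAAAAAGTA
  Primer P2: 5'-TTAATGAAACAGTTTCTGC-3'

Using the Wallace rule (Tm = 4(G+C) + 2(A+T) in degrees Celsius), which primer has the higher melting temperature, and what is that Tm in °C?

Primer P1: A+T=9, G+C=4 → Tm = 2(9)+4(4) = 34°C
Primer P2: A+T=13, G+C=6 → Tm = 2(13)+4(6) = 50°C
34°C vs 50°C → primer P2 is higher.

Primer P2, 50°C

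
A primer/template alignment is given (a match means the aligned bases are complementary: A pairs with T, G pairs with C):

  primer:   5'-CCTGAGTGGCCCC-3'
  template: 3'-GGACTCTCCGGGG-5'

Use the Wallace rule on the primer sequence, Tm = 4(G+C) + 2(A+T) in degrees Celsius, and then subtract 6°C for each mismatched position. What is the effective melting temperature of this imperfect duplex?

40°C

Primer base counts: A=1, T=2, G=4, C=6 → A+T=3, G+C=10
Perfect-match Tm = 2(3) + 4(10) = 6 + 40 = 46°C
Mismatches (positions where the bases are not complementary): 1 (at position 7)
Effective Tm = 46 − 1×6 = 46 − 6 = 40°C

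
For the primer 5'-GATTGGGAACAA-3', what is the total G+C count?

5

Scanning the sequence gives G=4, T=2, A=5, C=1.
G+C = 4 + 1 = 5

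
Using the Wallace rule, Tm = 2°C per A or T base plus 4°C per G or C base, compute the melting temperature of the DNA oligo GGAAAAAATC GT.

Base counts: G=3, T=2, A=6, C=1
A+T = 8, G+C = 4
Tm = 2×8 + 4×4 = 32°C

32°C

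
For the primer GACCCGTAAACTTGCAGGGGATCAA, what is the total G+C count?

T=4, A=8, C=6, G=7
Total G or C: 7 + 6 = 13

13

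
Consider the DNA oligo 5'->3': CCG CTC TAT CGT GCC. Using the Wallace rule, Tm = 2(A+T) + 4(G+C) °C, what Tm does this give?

50°C

Counting bases: T=4, C=7, A=1, G=3
So N_AT = 5 and N_GC = 10.
Tm = 2×5 + 4×10 = 50°C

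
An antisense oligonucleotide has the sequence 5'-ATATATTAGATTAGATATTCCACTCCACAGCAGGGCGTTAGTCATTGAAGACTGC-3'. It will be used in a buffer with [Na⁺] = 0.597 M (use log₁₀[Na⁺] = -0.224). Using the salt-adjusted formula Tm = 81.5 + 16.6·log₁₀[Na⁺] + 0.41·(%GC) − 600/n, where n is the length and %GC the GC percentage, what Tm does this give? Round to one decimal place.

Length n = 55. Scanning the sequence gives T=16, A=17, C=11, G=11.
G+C = 22, so %GC = 22/55 × 100 = 40%
Salt term: 16.6 × (-0.224) = -3.718
GC term: 0.41 × 40 = 16.4; length term: −600/55 = −10.909
Tm = 81.5 + (-3.718) + 16.4 − 10.909 = 83.273 → 83.3°C

83.3°C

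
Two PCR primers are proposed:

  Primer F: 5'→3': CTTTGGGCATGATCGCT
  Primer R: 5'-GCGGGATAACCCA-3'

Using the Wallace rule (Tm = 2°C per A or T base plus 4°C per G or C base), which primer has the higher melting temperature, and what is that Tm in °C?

Primer F, 52°C

Primer F: A+T=8, G+C=9 → Tm = 2(8)+4(9) = 52°C
Primer R: A+T=5, G+C=8 → Tm = 2(5)+4(8) = 42°C
52°C vs 42°C → primer F is higher.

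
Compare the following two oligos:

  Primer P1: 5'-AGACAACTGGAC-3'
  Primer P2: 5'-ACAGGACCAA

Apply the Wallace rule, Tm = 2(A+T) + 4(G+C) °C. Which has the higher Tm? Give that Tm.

Primer P1: A+T=6, G+C=6 → Tm = 2(6)+4(6) = 36°C
Primer P2: A+T=5, G+C=5 → Tm = 2(5)+4(5) = 30°C
36°C vs 30°C → primer P1 is higher.

Primer P1, 36°C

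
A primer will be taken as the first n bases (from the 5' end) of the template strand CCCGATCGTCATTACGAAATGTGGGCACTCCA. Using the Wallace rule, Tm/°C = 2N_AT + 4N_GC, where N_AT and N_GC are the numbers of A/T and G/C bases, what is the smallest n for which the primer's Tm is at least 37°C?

n = 12

First 11 bases: CCCGATCGTCA → Tm = 36°C (< 37°C)
First 12 bases: CCCGATCGTCAT → Tm = 38°C (≥ 37°C)
Since every base adds ≥2°C, Tm only increases with n, so the threshold is first crossed at n = 12.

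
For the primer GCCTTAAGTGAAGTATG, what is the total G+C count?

Counting bases: T=5, A=5, G=5, C=2
Total G or C: 5 + 2 = 7

7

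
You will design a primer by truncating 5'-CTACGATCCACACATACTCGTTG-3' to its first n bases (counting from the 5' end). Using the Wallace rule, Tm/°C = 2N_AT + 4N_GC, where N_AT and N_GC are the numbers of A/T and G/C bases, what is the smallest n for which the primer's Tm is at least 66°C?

First 22 bases: CTACGATCCACACATACTCGTT → Tm = 64°C (< 66°C)
First 23 bases: CTACGATCCACACATACTCGTTG → Tm = 68°C (≥ 66°C)
Each additional base adds 2°C (A/T) or 4°C (G/C), so Tm is non-decreasing in n; n = 23 is the first length to reach 66°C.

n = 23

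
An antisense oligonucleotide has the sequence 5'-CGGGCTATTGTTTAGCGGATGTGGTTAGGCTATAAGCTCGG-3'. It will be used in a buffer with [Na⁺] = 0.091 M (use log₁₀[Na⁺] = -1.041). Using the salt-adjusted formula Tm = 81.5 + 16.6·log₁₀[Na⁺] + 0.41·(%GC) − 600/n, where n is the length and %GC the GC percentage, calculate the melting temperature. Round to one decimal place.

Length n = 41. Counting bases: A=7, G=15, C=6, T=13
G+C = 21, so %GC = 21/41 × 100 = 51.22%
Salt term: 16.6 × (-1.041) = -17.281
GC term: 0.41 × 51.22 = 21; length term: −600/41 = −14.634
Tm = 81.5 + (-17.281) + 21 − 14.634 = 70.585 → 70.6°C

70.6°C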